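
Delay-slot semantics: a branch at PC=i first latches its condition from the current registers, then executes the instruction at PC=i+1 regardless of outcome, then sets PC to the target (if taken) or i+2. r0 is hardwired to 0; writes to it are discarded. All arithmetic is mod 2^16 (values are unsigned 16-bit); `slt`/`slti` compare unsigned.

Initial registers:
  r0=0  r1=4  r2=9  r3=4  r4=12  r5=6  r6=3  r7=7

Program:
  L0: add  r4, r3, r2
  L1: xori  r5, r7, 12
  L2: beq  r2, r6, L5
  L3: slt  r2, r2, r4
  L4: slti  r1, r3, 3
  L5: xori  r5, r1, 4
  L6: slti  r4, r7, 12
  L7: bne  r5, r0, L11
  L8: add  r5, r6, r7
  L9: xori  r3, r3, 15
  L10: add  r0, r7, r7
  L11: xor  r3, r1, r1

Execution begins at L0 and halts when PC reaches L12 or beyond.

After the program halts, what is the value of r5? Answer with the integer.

10

[0] add  r4, r3, r2  →  {r0:0, r1:4, r2:9, r3:4, r4:13, r5:6, r6:3, r7:7}
[1] xori  r5, r7, 12  →  {r0:0, r1:4, r2:9, r3:4, r4:13, r5:11, r6:3, r7:7}
[2] beq  r2, r6, L5  →  {r0:0, r1:4, r2:9, r3:4, r4:13, r5:11, r6:3, r7:7}  ⟨branch fallthrough⟩
[3] slt  r2, r2, r4  →  {r0:0, r1:4, r2:1, r3:4, r4:13, r5:11, r6:3, r7:7}
[4] slti  r1, r3, 3  →  {r0:0, r1:0, r2:1, r3:4, r4:13, r5:11, r6:3, r7:7}
[5] xori  r5, r1, 4  →  {r0:0, r1:0, r2:1, r3:4, r4:13, r5:4, r6:3, r7:7}
[6] slti  r4, r7, 12  →  {r0:0, r1:0, r2:1, r3:4, r4:1, r5:4, r6:3, r7:7}
[7] bne  r5, r0, L11  →  {r0:0, r1:0, r2:1, r3:4, r4:1, r5:4, r6:3, r7:7}  ⟨branch taken⟩
[8] add  r5, r6, r7  →  {r0:0, r1:0, r2:1, r3:4, r4:1, r5:10, r6:3, r7:7}
[11] xor  r3, r1, r1  →  {r0:0, r1:0, r2:1, r3:0, r4:1, r5:10, r6:3, r7:7}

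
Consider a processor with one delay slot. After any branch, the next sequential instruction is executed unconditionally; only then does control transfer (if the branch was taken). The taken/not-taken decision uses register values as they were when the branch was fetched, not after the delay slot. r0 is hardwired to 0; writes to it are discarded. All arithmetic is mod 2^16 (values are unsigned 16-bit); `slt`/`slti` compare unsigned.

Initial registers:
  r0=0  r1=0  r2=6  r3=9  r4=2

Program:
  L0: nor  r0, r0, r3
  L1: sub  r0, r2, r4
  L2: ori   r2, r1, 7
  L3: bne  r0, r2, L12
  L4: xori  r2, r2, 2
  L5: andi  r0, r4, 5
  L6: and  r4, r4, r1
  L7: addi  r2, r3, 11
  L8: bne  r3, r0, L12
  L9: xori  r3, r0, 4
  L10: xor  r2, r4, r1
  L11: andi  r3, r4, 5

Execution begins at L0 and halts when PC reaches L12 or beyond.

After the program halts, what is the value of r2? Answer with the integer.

5

#0 nor  r0, r0, r3 ; 0/0/6/9/2
#1 sub  r0, r2, r4 ; 0/0/6/9/2
#2 ori   r2, r1, 7 ; 0/0/7/9/2
#3 bne  r0, r2, L12 ; 0/0/7/9/2 ; →target
#4 xori  r2, r2, 2 ; 0/0/5/9/2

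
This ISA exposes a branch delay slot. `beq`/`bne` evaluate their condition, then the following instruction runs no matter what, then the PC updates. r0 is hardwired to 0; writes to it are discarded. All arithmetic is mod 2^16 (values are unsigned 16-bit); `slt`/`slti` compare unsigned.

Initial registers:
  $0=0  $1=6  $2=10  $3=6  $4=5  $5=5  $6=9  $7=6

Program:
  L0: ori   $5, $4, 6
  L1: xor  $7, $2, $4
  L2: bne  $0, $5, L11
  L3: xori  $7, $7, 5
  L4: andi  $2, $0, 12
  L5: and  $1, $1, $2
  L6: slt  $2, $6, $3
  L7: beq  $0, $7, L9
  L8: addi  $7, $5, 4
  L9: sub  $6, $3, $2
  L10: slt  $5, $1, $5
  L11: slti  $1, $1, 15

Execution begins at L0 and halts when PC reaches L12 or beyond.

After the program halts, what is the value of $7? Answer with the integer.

[0] ori   $5, $4, 6  →  {$0:0, $1:6, $2:10, $3:6, $4:5, $5:7, $6:9, $7:6}
[1] xor  $7, $2, $4  →  {$0:0, $1:6, $2:10, $3:6, $4:5, $5:7, $6:9, $7:15}
[2] bne  $0, $5, L11  →  {$0:0, $1:6, $2:10, $3:6, $4:5, $5:7, $6:9, $7:15}  ⟨branch taken⟩
[3] xori  $7, $7, 5  →  {$0:0, $1:6, $2:10, $3:6, $4:5, $5:7, $6:9, $7:10}
[11] slti  $1, $1, 15  →  {$0:0, $1:1, $2:10, $3:6, $4:5, $5:7, $6:9, $7:10}

10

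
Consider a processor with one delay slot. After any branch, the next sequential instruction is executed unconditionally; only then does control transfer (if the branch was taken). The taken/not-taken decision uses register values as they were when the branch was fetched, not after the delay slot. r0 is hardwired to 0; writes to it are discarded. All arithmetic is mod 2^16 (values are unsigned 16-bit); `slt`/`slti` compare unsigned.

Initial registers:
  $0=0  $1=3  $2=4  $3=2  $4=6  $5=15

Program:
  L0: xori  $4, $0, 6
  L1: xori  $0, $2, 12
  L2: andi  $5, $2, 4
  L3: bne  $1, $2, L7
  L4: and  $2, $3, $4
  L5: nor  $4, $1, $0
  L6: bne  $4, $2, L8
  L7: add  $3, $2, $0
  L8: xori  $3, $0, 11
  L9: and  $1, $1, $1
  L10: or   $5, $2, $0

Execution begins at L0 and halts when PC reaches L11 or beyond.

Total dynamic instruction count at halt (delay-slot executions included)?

  step pc=0: xori  $4, $0, 6  regs=(0,3,4,2,6,15)
  step pc=1: xori  $0, $2, 12  regs=(0,3,4,2,6,15)
  step pc=2: andi  $5, $2, 4  regs=(0,3,4,2,6,4)
  step pc=3: bne  $1, $2, L7  cond=T  regs=(0,3,4,2,6,4)
  step pc=4: and  $2, $3, $4  regs=(0,3,2,2,6,4)
  step pc=7: add  $3, $2, $0  regs=(0,3,2,2,6,4)
  step pc=8: xori  $3, $0, 11  regs=(0,3,2,11,6,4)
  step pc=9: and  $1, $1, $1  regs=(0,3,2,11,6,4)
  step pc=10: or   $5, $2, $0  regs=(0,3,2,11,6,2)

9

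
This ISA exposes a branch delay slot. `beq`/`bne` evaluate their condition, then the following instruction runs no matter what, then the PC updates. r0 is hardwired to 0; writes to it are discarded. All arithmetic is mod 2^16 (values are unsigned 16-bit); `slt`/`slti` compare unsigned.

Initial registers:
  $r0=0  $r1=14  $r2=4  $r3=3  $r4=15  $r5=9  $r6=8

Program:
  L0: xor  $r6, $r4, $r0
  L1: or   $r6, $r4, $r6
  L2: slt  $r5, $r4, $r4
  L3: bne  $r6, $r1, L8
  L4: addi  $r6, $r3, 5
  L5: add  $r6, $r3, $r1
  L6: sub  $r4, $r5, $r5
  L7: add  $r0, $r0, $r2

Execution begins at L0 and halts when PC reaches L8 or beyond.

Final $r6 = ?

[0] xor  $r6, $r4, $r0  →  {$r0:0, $r1:14, $r2:4, $r3:3, $r4:15, $r5:9, $r6:15}
[1] or   $r6, $r4, $r6  →  {$r0:0, $r1:14, $r2:4, $r3:3, $r4:15, $r5:9, $r6:15}
[2] slt  $r5, $r4, $r4  →  {$r0:0, $r1:14, $r2:4, $r3:3, $r4:15, $r5:0, $r6:15}
[3] bne  $r6, $r1, L8  →  {$r0:0, $r1:14, $r2:4, $r3:3, $r4:15, $r5:0, $r6:15}  ⟨branch taken⟩
[4] addi  $r6, $r3, 5  →  {$r0:0, $r1:14, $r2:4, $r3:3, $r4:15, $r5:0, $r6:8}

8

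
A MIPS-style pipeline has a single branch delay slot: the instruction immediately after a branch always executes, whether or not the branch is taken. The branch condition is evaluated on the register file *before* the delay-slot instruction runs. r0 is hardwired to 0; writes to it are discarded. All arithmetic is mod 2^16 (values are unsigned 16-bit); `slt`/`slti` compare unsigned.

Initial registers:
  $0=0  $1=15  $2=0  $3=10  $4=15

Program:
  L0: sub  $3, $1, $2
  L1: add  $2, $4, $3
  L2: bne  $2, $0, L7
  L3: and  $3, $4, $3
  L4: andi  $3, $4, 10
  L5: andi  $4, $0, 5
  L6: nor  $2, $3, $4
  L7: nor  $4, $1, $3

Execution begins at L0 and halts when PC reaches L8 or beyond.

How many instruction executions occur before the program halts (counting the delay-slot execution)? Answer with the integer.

#0 sub  $3, $1, $2 ; 0/15/0/15/15
#1 add  $2, $4, $3 ; 0/15/30/15/15
#2 bne  $2, $0, L7 ; 0/15/30/15/15 ; →target
#3 and  $3, $4, $3 ; 0/15/30/15/15
#7 nor  $4, $1, $3 ; 0/15/30/15/65520

5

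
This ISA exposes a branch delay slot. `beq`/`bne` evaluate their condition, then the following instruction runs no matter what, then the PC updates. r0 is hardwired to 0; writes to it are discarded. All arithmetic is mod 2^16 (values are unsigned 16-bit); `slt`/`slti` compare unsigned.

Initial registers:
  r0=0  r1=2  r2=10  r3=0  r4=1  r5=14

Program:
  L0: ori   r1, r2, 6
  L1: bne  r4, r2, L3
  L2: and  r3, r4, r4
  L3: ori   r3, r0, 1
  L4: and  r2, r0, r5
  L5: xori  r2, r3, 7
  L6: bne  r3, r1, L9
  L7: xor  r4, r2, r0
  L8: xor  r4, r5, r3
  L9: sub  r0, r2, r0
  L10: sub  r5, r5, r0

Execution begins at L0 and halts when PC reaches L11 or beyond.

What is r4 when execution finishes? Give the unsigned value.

PC=0  ori   r1, r2, 6        | r0=0 r1=14 r2=10 r3=0 r4=1 r5=14
PC=1  bne  r4, r2, L3        | r0=0 r1=14 r2=10 r3=0 r4=1 r5=14  [TAKEN]
PC=2  and  r3, r4, r4        | r0=0 r1=14 r2=10 r3=1 r4=1 r5=14
PC=3  ori   r3, r0, 1        | r0=0 r1=14 r2=10 r3=1 r4=1 r5=14
PC=4  and  r2, r0, r5        | r0=0 r1=14 r2=0 r3=1 r4=1 r5=14
PC=5  xori  r2, r3, 7        | r0=0 r1=14 r2=6 r3=1 r4=1 r5=14
PC=6  bne  r3, r1, L9        | r0=0 r1=14 r2=6 r3=1 r4=1 r5=14  [TAKEN]
PC=7  xor  r4, r2, r0        | r0=0 r1=14 r2=6 r3=1 r4=6 r5=14
PC=9  sub  r0, r2, r0        | r0=0 r1=14 r2=6 r3=1 r4=6 r5=14
PC=10 sub  r5, r5, r0        | r0=0 r1=14 r2=6 r3=1 r4=6 r5=14

6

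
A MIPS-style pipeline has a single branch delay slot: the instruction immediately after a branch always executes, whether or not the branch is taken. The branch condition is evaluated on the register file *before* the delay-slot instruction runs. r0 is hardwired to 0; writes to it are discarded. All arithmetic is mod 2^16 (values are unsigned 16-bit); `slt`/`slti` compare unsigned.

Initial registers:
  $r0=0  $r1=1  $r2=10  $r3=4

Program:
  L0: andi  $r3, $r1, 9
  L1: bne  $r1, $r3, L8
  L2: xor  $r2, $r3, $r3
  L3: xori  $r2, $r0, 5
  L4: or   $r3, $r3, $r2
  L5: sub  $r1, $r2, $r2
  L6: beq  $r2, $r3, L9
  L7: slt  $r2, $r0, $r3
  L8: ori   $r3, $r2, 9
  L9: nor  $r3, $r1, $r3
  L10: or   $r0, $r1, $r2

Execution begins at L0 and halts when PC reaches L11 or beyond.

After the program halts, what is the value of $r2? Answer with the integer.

1

[0] andi  $r3, $r1, 9  →  {$r0:0, $r1:1, $r2:10, $r3:1}
[1] bne  $r1, $r3, L8  →  {$r0:0, $r1:1, $r2:10, $r3:1}  ⟨branch fallthrough⟩
[2] xor  $r2, $r3, $r3  →  {$r0:0, $r1:1, $r2:0, $r3:1}
[3] xori  $r2, $r0, 5  →  {$r0:0, $r1:1, $r2:5, $r3:1}
[4] or   $r3, $r3, $r2  →  {$r0:0, $r1:1, $r2:5, $r3:5}
[5] sub  $r1, $r2, $r2  →  {$r0:0, $r1:0, $r2:5, $r3:5}
[6] beq  $r2, $r3, L9  →  {$r0:0, $r1:0, $r2:5, $r3:5}  ⟨branch taken⟩
[7] slt  $r2, $r0, $r3  →  {$r0:0, $r1:0, $r2:1, $r3:5}
[9] nor  $r3, $r1, $r3  →  {$r0:0, $r1:0, $r2:1, $r3:65530}
[10] or   $r0, $r1, $r2  →  {$r0:0, $r1:0, $r2:1, $r3:65530}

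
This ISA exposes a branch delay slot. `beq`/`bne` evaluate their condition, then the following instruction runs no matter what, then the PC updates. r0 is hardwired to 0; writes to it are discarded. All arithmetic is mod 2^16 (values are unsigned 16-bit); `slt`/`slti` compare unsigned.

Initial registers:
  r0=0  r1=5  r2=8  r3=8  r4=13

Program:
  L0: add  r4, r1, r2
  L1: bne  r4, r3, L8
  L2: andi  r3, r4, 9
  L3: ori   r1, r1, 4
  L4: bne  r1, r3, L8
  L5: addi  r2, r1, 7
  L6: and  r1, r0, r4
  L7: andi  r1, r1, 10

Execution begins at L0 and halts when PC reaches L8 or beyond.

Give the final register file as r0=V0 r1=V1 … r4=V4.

[0] add  r4, r1, r2  →  {r0:0, r1:5, r2:8, r3:8, r4:13}
[1] bne  r4, r3, L8  →  {r0:0, r1:5, r2:8, r3:8, r4:13}  ⟨branch taken⟩
[2] andi  r3, r4, 9  →  {r0:0, r1:5, r2:8, r3:9, r4:13}

r0=0 r1=5 r2=8 r3=9 r4=13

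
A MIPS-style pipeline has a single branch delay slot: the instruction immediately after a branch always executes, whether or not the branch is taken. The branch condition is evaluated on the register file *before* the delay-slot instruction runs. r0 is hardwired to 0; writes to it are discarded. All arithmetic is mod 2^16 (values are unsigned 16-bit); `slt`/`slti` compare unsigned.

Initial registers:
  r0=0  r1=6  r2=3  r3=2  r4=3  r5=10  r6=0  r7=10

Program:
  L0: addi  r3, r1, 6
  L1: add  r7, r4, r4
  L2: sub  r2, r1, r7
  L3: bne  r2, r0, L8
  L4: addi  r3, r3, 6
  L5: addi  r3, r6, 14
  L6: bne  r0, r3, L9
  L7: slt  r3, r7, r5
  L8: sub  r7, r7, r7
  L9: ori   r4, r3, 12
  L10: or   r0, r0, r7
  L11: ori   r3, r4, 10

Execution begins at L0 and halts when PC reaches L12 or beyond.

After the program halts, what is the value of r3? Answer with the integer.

15

#0 addi  r3, r1, 6 ; 0/6/3/12/3/10/0/10
#1 add  r7, r4, r4 ; 0/6/3/12/3/10/0/6
#2 sub  r2, r1, r7 ; 0/6/0/12/3/10/0/6
#3 bne  r2, r0, L8 ; 0/6/0/12/3/10/0/6 ; →fallthru
#4 addi  r3, r3, 6 ; 0/6/0/18/3/10/0/6
#5 addi  r3, r6, 14 ; 0/6/0/14/3/10/0/6
#6 bne  r0, r3, L9 ; 0/6/0/14/3/10/0/6 ; →target
#7 slt  r3, r7, r5 ; 0/6/0/1/3/10/0/6
#9 ori   r4, r3, 12 ; 0/6/0/1/13/10/0/6
#10 or   r0, r0, r7 ; 0/6/0/1/13/10/0/6
#11 ori   r3, r4, 10 ; 0/6/0/15/13/10/0/6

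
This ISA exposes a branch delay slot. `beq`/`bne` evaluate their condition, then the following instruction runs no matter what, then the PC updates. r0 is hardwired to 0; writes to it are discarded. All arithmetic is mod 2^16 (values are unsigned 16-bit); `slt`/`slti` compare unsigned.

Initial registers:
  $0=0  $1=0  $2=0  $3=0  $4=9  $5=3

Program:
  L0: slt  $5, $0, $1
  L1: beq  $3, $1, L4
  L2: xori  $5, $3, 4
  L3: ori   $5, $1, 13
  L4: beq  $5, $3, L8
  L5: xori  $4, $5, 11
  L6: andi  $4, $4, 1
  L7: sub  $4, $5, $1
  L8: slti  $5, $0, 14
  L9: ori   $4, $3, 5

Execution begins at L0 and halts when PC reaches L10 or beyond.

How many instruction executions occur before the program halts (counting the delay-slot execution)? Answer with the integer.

PC=0  slt  $5, $0, $1        | $0=0 $1=0 $2=0 $3=0 $4=9 $5=0
PC=1  beq  $3, $1, L4        | $0=0 $1=0 $2=0 $3=0 $4=9 $5=0  [TAKEN]
PC=2  xori  $5, $3, 4        | $0=0 $1=0 $2=0 $3=0 $4=9 $5=4
PC=4  beq  $5, $3, L8        | $0=0 $1=0 $2=0 $3=0 $4=9 $5=4  [not taken]
PC=5  xori  $4, $5, 11       | $0=0 $1=0 $2=0 $3=0 $4=15 $5=4
PC=6  andi  $4, $4, 1        | $0=0 $1=0 $2=0 $3=0 $4=1 $5=4
PC=7  sub  $4, $5, $1        | $0=0 $1=0 $2=0 $3=0 $4=4 $5=4
PC=8  slti  $5, $0, 14       | $0=0 $1=0 $2=0 $3=0 $4=4 $5=1
PC=9  ori   $4, $3, 5        | $0=0 $1=0 $2=0 $3=0 $4=5 $5=1

9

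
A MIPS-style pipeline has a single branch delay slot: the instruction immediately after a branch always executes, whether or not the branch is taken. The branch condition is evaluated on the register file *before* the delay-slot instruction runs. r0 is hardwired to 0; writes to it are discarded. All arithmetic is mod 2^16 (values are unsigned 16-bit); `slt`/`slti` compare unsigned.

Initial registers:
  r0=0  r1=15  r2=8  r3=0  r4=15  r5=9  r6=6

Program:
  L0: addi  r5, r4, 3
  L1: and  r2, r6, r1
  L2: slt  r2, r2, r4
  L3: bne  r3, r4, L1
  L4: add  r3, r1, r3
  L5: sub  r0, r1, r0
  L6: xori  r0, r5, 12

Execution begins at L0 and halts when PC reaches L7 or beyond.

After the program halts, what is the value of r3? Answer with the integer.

[0] addi  r5, r4, 3  →  {r0:0, r1:15, r2:8, r3:0, r4:15, r5:18, r6:6}
[1] and  r2, r6, r1  →  {r0:0, r1:15, r2:6, r3:0, r4:15, r5:18, r6:6}
[2] slt  r2, r2, r4  →  {r0:0, r1:15, r2:1, r3:0, r4:15, r5:18, r6:6}
[3] bne  r3, r4, L1  →  {r0:0, r1:15, r2:1, r3:0, r4:15, r5:18, r6:6}  ⟨branch taken⟩
[4] add  r3, r1, r3  →  {r0:0, r1:15, r2:1, r3:15, r4:15, r5:18, r6:6}
[1] and  r2, r6, r1  →  {r0:0, r1:15, r2:6, r3:15, r4:15, r5:18, r6:6}
[2] slt  r2, r2, r4  →  {r0:0, r1:15, r2:1, r3:15, r4:15, r5:18, r6:6}
[3] bne  r3, r4, L1  →  {r0:0, r1:15, r2:1, r3:15, r4:15, r5:18, r6:6}  ⟨branch fallthrough⟩
[4] add  r3, r1, r3  →  {r0:0, r1:15, r2:1, r3:30, r4:15, r5:18, r6:6}
[5] sub  r0, r1, r0  →  {r0:0, r1:15, r2:1, r3:30, r4:15, r5:18, r6:6}
[6] xori  r0, r5, 12  →  {r0:0, r1:15, r2:1, r3:30, r4:15, r5:18, r6:6}

30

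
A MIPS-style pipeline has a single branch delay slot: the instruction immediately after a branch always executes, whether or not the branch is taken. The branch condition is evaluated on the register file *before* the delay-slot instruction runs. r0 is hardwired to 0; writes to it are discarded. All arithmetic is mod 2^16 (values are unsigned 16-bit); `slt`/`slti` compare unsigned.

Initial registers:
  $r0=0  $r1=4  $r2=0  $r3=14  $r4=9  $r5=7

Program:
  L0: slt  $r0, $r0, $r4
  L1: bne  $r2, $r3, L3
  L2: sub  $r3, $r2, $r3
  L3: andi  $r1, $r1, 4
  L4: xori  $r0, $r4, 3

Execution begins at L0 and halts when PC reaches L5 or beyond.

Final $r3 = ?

  step pc=0: slt  $r0, $r0, $r4  regs=(0,4,0,14,9,7)
  step pc=1: bne  $r2, $r3, L3  cond=T  regs=(0,4,0,14,9,7)
  step pc=2: sub  $r3, $r2, $r3  regs=(0,4,0,65522,9,7)
  step pc=3: andi  $r1, $r1, 4  regs=(0,4,0,65522,9,7)
  step pc=4: xori  $r0, $r4, 3  regs=(0,4,0,65522,9,7)

65522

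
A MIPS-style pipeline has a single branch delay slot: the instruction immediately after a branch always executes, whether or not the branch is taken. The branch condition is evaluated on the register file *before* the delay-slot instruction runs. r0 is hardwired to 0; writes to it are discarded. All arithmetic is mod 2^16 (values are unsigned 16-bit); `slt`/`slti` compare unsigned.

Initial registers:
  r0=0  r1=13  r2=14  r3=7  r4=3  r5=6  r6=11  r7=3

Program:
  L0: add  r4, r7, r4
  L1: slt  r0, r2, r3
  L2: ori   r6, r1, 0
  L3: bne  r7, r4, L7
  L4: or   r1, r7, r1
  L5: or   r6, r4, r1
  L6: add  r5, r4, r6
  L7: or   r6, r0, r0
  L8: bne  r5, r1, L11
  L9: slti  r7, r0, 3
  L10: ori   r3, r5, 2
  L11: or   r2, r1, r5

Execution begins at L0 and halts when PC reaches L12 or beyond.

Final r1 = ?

15

#0 add  r4, r7, r4 ; 0/13/14/7/6/6/11/3
#1 slt  r0, r2, r3 ; 0/13/14/7/6/6/11/3
#2 ori   r6, r1, 0 ; 0/13/14/7/6/6/13/3
#3 bne  r7, r4, L7 ; 0/13/14/7/6/6/13/3 ; →target
#4 or   r1, r7, r1 ; 0/15/14/7/6/6/13/3
#7 or   r6, r0, r0 ; 0/15/14/7/6/6/0/3
#8 bne  r5, r1, L11 ; 0/15/14/7/6/6/0/3 ; →target
#9 slti  r7, r0, 3 ; 0/15/14/7/6/6/0/1
#11 or   r2, r1, r5 ; 0/15/15/7/6/6/0/1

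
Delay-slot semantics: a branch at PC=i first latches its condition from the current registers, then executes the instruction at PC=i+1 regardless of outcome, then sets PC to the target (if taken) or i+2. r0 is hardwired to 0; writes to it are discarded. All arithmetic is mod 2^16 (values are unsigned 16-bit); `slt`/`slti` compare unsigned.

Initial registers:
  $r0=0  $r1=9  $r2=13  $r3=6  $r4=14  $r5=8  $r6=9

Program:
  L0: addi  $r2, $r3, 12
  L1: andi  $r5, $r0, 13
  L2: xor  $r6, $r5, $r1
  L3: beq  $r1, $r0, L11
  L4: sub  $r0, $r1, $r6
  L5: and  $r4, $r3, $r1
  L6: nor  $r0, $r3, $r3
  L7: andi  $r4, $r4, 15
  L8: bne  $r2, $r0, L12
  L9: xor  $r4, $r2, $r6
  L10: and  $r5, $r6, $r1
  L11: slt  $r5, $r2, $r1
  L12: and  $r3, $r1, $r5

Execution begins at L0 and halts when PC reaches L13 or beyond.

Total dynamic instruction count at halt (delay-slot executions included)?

11

  step pc=0: addi  $r2, $r3, 12  regs=(0,9,18,6,14,8,9)
  step pc=1: andi  $r5, $r0, 13  regs=(0,9,18,6,14,0,9)
  step pc=2: xor  $r6, $r5, $r1  regs=(0,9,18,6,14,0,9)
  step pc=3: beq  $r1, $r0, L11  cond=F  regs=(0,9,18,6,14,0,9)
  step pc=4: sub  $r0, $r1, $r6  regs=(0,9,18,6,14,0,9)
  step pc=5: and  $r4, $r3, $r1  regs=(0,9,18,6,0,0,9)
  step pc=6: nor  $r0, $r3, $r3  regs=(0,9,18,6,0,0,9)
  step pc=7: andi  $r4, $r4, 15  regs=(0,9,18,6,0,0,9)
  step pc=8: bne  $r2, $r0, L12  cond=T  regs=(0,9,18,6,0,0,9)
  step pc=9: xor  $r4, $r2, $r6  regs=(0,9,18,6,27,0,9)
  step pc=12: and  $r3, $r1, $r5  regs=(0,9,18,0,27,0,9)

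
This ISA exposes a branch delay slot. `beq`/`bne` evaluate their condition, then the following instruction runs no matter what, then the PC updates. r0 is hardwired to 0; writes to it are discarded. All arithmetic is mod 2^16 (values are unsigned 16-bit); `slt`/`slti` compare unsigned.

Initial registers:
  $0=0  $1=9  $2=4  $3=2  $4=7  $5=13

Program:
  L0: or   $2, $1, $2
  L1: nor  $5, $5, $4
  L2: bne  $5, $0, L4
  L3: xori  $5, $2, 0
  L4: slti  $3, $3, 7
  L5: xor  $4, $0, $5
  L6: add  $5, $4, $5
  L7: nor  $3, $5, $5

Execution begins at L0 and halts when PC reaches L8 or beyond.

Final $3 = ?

  step pc=0: or   $2, $1, $2  regs=(0,9,13,2,7,13)
  step pc=1: nor  $5, $5, $4  regs=(0,9,13,2,7,65520)
  step pc=2: bne  $5, $0, L4  cond=T  regs=(0,9,13,2,7,65520)
  step pc=3: xori  $5, $2, 0  regs=(0,9,13,2,7,13)
  step pc=4: slti  $3, $3, 7  regs=(0,9,13,1,7,13)
  step pc=5: xor  $4, $0, $5  regs=(0,9,13,1,13,13)
  step pc=6: add  $5, $4, $5  regs=(0,9,13,1,13,26)
  step pc=7: nor  $3, $5, $5  regs=(0,9,13,65509,13,26)

65509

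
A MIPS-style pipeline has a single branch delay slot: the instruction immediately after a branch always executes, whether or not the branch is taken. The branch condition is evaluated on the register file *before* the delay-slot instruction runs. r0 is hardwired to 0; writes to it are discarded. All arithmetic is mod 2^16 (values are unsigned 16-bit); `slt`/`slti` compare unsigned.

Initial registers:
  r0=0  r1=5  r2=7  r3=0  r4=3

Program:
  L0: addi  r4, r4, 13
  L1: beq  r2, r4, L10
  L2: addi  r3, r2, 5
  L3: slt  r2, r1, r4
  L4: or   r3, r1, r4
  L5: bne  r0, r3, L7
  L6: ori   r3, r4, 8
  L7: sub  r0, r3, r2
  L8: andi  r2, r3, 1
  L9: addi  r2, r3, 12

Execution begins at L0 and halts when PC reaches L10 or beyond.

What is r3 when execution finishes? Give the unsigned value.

[0] addi  r4, r4, 13  →  {r0:0, r1:5, r2:7, r3:0, r4:16}
[1] beq  r2, r4, L10  →  {r0:0, r1:5, r2:7, r3:0, r4:16}  ⟨branch fallthrough⟩
[2] addi  r3, r2, 5  →  {r0:0, r1:5, r2:7, r3:12, r4:16}
[3] slt  r2, r1, r4  →  {r0:0, r1:5, r2:1, r3:12, r4:16}
[4] or   r3, r1, r4  →  {r0:0, r1:5, r2:1, r3:21, r4:16}
[5] bne  r0, r3, L7  →  {r0:0, r1:5, r2:1, r3:21, r4:16}  ⟨branch taken⟩
[6] ori   r3, r4, 8  →  {r0:0, r1:5, r2:1, r3:24, r4:16}
[7] sub  r0, r3, r2  →  {r0:0, r1:5, r2:1, r3:24, r4:16}
[8] andi  r2, r3, 1  →  {r0:0, r1:5, r2:0, r3:24, r4:16}
[9] addi  r2, r3, 12  →  {r0:0, r1:5, r2:36, r3:24, r4:16}

24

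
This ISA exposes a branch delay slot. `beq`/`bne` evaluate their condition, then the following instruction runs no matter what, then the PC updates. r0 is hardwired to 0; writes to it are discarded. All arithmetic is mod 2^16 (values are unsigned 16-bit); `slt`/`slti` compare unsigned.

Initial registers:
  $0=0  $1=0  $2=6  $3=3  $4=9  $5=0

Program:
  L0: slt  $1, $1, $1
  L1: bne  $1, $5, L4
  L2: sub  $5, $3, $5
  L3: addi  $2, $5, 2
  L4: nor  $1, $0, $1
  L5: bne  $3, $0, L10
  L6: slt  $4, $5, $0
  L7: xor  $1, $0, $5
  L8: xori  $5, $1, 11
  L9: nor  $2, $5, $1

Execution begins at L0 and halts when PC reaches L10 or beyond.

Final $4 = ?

  step pc=0: slt  $1, $1, $1  regs=(0,0,6,3,9,0)
  step pc=1: bne  $1, $5, L4  cond=F  regs=(0,0,6,3,9,0)
  step pc=2: sub  $5, $3, $5  regs=(0,0,6,3,9,3)
  step pc=3: addi  $2, $5, 2  regs=(0,0,5,3,9,3)
  step pc=4: nor  $1, $0, $1  regs=(0,65535,5,3,9,3)
  step pc=5: bne  $3, $0, L10  cond=T  regs=(0,65535,5,3,9,3)
  step pc=6: slt  $4, $5, $0  regs=(0,65535,5,3,0,3)

0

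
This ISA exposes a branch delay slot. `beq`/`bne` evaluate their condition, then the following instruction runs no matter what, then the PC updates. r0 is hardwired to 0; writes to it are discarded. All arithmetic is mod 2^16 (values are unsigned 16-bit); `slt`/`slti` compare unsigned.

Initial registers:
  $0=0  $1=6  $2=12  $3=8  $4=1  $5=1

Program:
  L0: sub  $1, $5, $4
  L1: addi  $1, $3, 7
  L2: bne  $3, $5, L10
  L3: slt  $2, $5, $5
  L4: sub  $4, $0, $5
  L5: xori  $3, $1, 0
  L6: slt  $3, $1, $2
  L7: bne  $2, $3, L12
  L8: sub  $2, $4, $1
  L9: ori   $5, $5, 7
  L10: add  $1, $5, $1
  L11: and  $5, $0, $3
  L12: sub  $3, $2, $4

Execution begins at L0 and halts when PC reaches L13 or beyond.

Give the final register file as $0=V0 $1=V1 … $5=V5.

PC=0  sub  $1, $5, $4        | $0=0 $1=0 $2=12 $3=8 $4=1 $5=1
PC=1  addi  $1, $3, 7        | $0=0 $1=15 $2=12 $3=8 $4=1 $5=1
PC=2  bne  $3, $5, L10       | $0=0 $1=15 $2=12 $3=8 $4=1 $5=1  [TAKEN]
PC=3  slt  $2, $5, $5        | $0=0 $1=15 $2=0 $3=8 $4=1 $5=1
PC=10 add  $1, $5, $1        | $0=0 $1=16 $2=0 $3=8 $4=1 $5=1
PC=11 and  $5, $0, $3        | $0=0 $1=16 $2=0 $3=8 $4=1 $5=0
PC=12 sub  $3, $2, $4        | $0=0 $1=16 $2=0 $3=65535 $4=1 $5=0

$0=0 $1=16 $2=0 $3=65535 $4=1 $5=0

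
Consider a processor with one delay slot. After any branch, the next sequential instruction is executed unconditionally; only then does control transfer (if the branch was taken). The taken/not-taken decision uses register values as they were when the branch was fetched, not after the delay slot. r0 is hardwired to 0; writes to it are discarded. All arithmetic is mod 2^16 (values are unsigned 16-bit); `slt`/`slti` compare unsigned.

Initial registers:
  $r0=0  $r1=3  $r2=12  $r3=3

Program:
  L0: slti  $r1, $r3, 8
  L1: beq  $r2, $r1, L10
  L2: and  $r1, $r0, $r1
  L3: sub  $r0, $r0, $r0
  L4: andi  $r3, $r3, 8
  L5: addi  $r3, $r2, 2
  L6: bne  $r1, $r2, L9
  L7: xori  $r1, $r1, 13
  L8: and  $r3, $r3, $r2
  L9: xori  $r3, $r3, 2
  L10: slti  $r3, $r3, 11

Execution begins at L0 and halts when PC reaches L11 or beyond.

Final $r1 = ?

13

#0 slti  $r1, $r3, 8 ; 0/1/12/3
#1 beq  $r2, $r1, L10 ; 0/1/12/3 ; →fallthru
#2 and  $r1, $r0, $r1 ; 0/0/12/3
#3 sub  $r0, $r0, $r0 ; 0/0/12/3
#4 andi  $r3, $r3, 8 ; 0/0/12/0
#5 addi  $r3, $r2, 2 ; 0/0/12/14
#6 bne  $r1, $r2, L9 ; 0/0/12/14 ; →target
#7 xori  $r1, $r1, 13 ; 0/13/12/14
#9 xori  $r3, $r3, 2 ; 0/13/12/12
#10 slti  $r3, $r3, 11 ; 0/13/12/0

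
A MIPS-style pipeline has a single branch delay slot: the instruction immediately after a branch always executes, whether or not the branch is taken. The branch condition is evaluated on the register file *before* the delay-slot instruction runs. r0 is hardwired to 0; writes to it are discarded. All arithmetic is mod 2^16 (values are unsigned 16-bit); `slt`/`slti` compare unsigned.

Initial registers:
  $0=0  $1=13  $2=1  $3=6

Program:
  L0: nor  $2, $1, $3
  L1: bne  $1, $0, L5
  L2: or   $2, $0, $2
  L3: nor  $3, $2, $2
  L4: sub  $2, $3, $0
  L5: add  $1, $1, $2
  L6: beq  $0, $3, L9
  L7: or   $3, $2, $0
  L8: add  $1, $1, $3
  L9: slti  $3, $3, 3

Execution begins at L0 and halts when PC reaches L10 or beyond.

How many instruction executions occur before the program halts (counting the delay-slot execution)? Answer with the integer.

  step pc=0: nor  $2, $1, $3  regs=(0,13,65520,6)
  step pc=1: bne  $1, $0, L5  cond=T  regs=(0,13,65520,6)
  step pc=2: or   $2, $0, $2  regs=(0,13,65520,6)
  step pc=5: add  $1, $1, $2  regs=(0,65533,65520,6)
  step pc=6: beq  $0, $3, L9  cond=F  regs=(0,65533,65520,6)
  step pc=7: or   $3, $2, $0  regs=(0,65533,65520,65520)
  step pc=8: add  $1, $1, $3  regs=(0,65517,65520,65520)
  step pc=9: slti  $3, $3, 3  regs=(0,65517,65520,0)

8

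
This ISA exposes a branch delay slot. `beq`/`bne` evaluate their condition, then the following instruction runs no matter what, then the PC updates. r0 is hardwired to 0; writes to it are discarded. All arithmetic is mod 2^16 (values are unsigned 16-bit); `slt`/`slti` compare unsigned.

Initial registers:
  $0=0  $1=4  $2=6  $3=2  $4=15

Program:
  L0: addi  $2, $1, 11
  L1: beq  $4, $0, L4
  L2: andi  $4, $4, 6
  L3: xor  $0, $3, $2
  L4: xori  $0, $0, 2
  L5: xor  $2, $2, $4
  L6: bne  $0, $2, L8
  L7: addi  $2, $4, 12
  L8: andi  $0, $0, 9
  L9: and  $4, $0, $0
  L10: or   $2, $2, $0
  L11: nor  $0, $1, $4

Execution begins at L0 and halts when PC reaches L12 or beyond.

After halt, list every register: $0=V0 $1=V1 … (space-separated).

PC=0  addi  $2, $1, 11       | $0=0 $1=4 $2=15 $3=2 $4=15
PC=1  beq  $4, $0, L4        | $0=0 $1=4 $2=15 $3=2 $4=15  [not taken]
PC=2  andi  $4, $4, 6        | $0=0 $1=4 $2=15 $3=2 $4=6
PC=3  xor  $0, $3, $2        | $0=0 $1=4 $2=15 $3=2 $4=6
PC=4  xori  $0, $0, 2        | $0=0 $1=4 $2=15 $3=2 $4=6
PC=5  xor  $2, $2, $4        | $0=0 $1=4 $2=9 $3=2 $4=6
PC=6  bne  $0, $2, L8        | $0=0 $1=4 $2=9 $3=2 $4=6  [TAKEN]
PC=7  addi  $2, $4, 12       | $0=0 $1=4 $2=18 $3=2 $4=6
PC=8  andi  $0, $0, 9        | $0=0 $1=4 $2=18 $3=2 $4=6
PC=9  and  $4, $0, $0        | $0=0 $1=4 $2=18 $3=2 $4=0
PC=10 or   $2, $2, $0        | $0=0 $1=4 $2=18 $3=2 $4=0
PC=11 nor  $0, $1, $4        | $0=0 $1=4 $2=18 $3=2 $4=0

$0=0 $1=4 $2=18 $3=2 $4=0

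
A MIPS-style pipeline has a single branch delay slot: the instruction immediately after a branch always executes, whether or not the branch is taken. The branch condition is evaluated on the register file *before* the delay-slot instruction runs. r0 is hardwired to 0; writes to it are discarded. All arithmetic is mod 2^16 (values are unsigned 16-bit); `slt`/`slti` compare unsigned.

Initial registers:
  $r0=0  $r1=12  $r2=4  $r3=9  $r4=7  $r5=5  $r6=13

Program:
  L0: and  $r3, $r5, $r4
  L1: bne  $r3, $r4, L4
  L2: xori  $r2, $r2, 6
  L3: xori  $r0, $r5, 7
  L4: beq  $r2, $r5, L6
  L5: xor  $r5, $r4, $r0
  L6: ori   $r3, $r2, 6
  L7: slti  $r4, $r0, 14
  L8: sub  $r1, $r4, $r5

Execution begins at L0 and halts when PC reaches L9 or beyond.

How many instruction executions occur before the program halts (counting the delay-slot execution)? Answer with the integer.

8

  step pc=0: and  $r3, $r5, $r4  regs=(0,12,4,5,7,5,13)
  step pc=1: bne  $r3, $r4, L4  cond=T  regs=(0,12,4,5,7,5,13)
  step pc=2: xori  $r2, $r2, 6  regs=(0,12,2,5,7,5,13)
  step pc=4: beq  $r2, $r5, L6  cond=F  regs=(0,12,2,5,7,5,13)
  step pc=5: xor  $r5, $r4, $r0  regs=(0,12,2,5,7,7,13)
  step pc=6: ori   $r3, $r2, 6  regs=(0,12,2,6,7,7,13)
  step pc=7: slti  $r4, $r0, 14  regs=(0,12,2,6,1,7,13)
  step pc=8: sub  $r1, $r4, $r5  regs=(0,65530,2,6,1,7,13)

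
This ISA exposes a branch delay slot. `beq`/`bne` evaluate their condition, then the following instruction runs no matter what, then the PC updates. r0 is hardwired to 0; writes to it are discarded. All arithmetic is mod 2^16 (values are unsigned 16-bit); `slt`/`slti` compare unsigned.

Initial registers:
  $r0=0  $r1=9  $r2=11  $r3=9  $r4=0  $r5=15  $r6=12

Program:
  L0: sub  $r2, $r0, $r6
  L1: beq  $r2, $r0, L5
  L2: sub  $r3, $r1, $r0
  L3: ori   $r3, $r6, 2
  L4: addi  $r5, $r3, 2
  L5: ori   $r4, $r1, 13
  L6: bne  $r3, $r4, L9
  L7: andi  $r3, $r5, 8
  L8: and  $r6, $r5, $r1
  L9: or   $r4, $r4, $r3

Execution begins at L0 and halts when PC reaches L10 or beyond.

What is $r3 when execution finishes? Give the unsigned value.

0

#0 sub  $r2, $r0, $r6 ; 0/9/65524/9/0/15/12
#1 beq  $r2, $r0, L5 ; 0/9/65524/9/0/15/12 ; →fallthru
#2 sub  $r3, $r1, $r0 ; 0/9/65524/9/0/15/12
#3 ori   $r3, $r6, 2 ; 0/9/65524/14/0/15/12
#4 addi  $r5, $r3, 2 ; 0/9/65524/14/0/16/12
#5 ori   $r4, $r1, 13 ; 0/9/65524/14/13/16/12
#6 bne  $r3, $r4, L9 ; 0/9/65524/14/13/16/12 ; →target
#7 andi  $r3, $r5, 8 ; 0/9/65524/0/13/16/12
#9 or   $r4, $r4, $r3 ; 0/9/65524/0/13/16/12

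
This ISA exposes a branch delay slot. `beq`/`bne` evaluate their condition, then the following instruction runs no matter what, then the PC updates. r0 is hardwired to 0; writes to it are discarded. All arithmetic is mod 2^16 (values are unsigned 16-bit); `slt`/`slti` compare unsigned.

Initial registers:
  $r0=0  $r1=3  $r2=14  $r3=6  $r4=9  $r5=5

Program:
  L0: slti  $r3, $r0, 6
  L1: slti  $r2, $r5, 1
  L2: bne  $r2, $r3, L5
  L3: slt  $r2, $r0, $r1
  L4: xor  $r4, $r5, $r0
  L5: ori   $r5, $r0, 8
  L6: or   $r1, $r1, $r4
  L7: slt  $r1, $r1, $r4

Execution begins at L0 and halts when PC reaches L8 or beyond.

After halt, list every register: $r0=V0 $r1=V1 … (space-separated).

PC=0  slti  $r3, $r0, 6      | $r0=0 $r1=3 $r2=14 $r3=1 $r4=9 $r5=5
PC=1  slti  $r2, $r5, 1      | $r0=0 $r1=3 $r2=0 $r3=1 $r4=9 $r5=5
PC=2  bne  $r2, $r3, L5      | $r0=0 $r1=3 $r2=0 $r3=1 $r4=9 $r5=5  [TAKEN]
PC=3  slt  $r2, $r0, $r1     | $r0=0 $r1=3 $r2=1 $r3=1 $r4=9 $r5=5
PC=5  ori   $r5, $r0, 8      | $r0=0 $r1=3 $r2=1 $r3=1 $r4=9 $r5=8
PC=6  or   $r1, $r1, $r4     | $r0=0 $r1=11 $r2=1 $r3=1 $r4=9 $r5=8
PC=7  slt  $r1, $r1, $r4     | $r0=0 $r1=0 $r2=1 $r3=1 $r4=9 $r5=8

$r0=0 $r1=0 $r2=1 $r3=1 $r4=9 $r5=8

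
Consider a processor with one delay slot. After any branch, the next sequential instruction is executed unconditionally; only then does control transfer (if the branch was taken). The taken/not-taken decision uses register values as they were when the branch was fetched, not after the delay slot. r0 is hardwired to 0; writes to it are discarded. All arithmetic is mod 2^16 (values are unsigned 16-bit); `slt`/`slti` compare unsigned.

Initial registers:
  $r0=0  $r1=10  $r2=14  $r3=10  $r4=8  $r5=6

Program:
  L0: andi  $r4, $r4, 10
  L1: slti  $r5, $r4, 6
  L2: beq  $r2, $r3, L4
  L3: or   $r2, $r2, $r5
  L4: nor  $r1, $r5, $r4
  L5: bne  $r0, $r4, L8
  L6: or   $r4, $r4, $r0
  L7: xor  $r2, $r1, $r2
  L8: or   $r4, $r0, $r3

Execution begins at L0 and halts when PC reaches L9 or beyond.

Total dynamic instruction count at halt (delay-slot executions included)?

8

PC=0  andi  $r4, $r4, 10     | $r0=0 $r1=10 $r2=14 $r3=10 $r4=8 $r5=6
PC=1  slti  $r5, $r4, 6      | $r0=0 $r1=10 $r2=14 $r3=10 $r4=8 $r5=0
PC=2  beq  $r2, $r3, L4      | $r0=0 $r1=10 $r2=14 $r3=10 $r4=8 $r5=0  [not taken]
PC=3  or   $r2, $r2, $r5     | $r0=0 $r1=10 $r2=14 $r3=10 $r4=8 $r5=0
PC=4  nor  $r1, $r5, $r4     | $r0=0 $r1=65527 $r2=14 $r3=10 $r4=8 $r5=0
PC=5  bne  $r0, $r4, L8      | $r0=0 $r1=65527 $r2=14 $r3=10 $r4=8 $r5=0  [TAKEN]
PC=6  or   $r4, $r4, $r0     | $r0=0 $r1=65527 $r2=14 $r3=10 $r4=8 $r5=0
PC=8  or   $r4, $r0, $r3     | $r0=0 $r1=65527 $r2=14 $r3=10 $r4=10 $r5=0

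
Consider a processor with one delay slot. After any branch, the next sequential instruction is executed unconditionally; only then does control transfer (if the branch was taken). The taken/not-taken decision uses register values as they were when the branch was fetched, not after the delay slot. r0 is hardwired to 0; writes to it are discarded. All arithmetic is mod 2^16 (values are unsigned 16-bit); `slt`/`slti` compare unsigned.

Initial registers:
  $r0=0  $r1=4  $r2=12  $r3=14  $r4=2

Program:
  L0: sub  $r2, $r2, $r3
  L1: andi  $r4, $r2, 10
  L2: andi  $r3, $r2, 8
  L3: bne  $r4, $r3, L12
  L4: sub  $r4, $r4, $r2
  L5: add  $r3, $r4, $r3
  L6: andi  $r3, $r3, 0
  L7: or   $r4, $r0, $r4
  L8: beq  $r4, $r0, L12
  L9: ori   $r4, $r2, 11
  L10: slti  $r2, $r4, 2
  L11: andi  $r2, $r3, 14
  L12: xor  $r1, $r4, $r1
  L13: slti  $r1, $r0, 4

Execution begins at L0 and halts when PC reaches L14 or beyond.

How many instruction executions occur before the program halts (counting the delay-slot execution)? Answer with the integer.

[0] sub  $r2, $r2, $r3  →  {$r0:0, $r1:4, $r2:65534, $r3:14, $r4:2}
[1] andi  $r4, $r2, 10  →  {$r0:0, $r1:4, $r2:65534, $r3:14, $r4:10}
[2] andi  $r3, $r2, 8  →  {$r0:0, $r1:4, $r2:65534, $r3:8, $r4:10}
[3] bne  $r4, $r3, L12  →  {$r0:0, $r1:4, $r2:65534, $r3:8, $r4:10}  ⟨branch taken⟩
[4] sub  $r4, $r4, $r2  →  {$r0:0, $r1:4, $r2:65534, $r3:8, $r4:12}
[12] xor  $r1, $r4, $r1  →  {$r0:0, $r1:8, $r2:65534, $r3:8, $r4:12}
[13] slti  $r1, $r0, 4  →  {$r0:0, $r1:1, $r2:65534, $r3:8, $r4:12}

7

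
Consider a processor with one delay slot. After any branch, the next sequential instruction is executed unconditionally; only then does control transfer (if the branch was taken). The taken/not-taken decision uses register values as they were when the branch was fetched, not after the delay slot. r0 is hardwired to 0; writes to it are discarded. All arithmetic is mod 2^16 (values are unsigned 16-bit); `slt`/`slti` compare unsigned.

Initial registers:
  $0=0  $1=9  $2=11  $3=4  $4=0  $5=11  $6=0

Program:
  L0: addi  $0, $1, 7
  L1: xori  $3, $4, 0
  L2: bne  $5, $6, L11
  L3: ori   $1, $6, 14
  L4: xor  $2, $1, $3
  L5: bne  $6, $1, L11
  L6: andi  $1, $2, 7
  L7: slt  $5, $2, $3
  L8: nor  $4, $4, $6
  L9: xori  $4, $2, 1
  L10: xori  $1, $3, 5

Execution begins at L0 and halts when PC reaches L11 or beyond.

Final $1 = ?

14

PC=0  addi  $0, $1, 7        | $0=0 $1=9 $2=11 $3=4 $4=0 $5=11 $6=0
PC=1  xori  $3, $4, 0        | $0=0 $1=9 $2=11 $3=0 $4=0 $5=11 $6=0
PC=2  bne  $5, $6, L11       | $0=0 $1=9 $2=11 $3=0 $4=0 $5=11 $6=0  [TAKEN]
PC=3  ori   $1, $6, 14       | $0=0 $1=14 $2=11 $3=0 $4=0 $5=11 $6=0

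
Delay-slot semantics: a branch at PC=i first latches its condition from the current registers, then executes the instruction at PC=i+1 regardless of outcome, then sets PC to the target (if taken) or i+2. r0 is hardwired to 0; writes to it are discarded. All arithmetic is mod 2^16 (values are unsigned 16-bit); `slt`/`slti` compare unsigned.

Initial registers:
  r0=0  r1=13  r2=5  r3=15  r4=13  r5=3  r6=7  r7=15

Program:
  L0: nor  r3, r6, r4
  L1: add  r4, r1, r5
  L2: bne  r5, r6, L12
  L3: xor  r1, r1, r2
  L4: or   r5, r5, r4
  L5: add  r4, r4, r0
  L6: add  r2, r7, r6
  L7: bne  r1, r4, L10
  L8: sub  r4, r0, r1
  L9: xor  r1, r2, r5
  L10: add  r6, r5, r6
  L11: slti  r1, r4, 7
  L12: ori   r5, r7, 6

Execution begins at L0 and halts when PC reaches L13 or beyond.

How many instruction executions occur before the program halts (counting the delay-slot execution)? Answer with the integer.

5

  step pc=0: nor  r3, r6, r4  regs=(0,13,5,65520,13,3,7,15)
  step pc=1: add  r4, r1, r5  regs=(0,13,5,65520,16,3,7,15)
  step pc=2: bne  r5, r6, L12  cond=T  regs=(0,13,5,65520,16,3,7,15)
  step pc=3: xor  r1, r1, r2  regs=(0,8,5,65520,16,3,7,15)
  step pc=12: ori   r5, r7, 6  regs=(0,8,5,65520,16,15,7,15)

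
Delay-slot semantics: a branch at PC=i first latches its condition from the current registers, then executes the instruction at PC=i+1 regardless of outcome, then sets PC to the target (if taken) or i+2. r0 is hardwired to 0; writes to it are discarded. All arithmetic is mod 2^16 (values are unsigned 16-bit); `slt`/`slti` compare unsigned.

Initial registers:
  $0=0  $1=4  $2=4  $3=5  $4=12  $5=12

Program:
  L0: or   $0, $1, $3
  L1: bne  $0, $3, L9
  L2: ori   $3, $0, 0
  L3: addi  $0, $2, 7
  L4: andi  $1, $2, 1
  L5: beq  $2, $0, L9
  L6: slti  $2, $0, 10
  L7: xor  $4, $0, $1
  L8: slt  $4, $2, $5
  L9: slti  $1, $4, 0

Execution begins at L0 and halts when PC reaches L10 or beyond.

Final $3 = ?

[0] or   $0, $1, $3  →  {$0:0, $1:4, $2:4, $3:5, $4:12, $5:12}
[1] bne  $0, $3, L9  →  {$0:0, $1:4, $2:4, $3:5, $4:12, $5:12}  ⟨branch taken⟩
[2] ori   $3, $0, 0  →  {$0:0, $1:4, $2:4, $3:0, $4:12, $5:12}
[9] slti  $1, $4, 0  →  {$0:0, $1:0, $2:4, $3:0, $4:12, $5:12}

0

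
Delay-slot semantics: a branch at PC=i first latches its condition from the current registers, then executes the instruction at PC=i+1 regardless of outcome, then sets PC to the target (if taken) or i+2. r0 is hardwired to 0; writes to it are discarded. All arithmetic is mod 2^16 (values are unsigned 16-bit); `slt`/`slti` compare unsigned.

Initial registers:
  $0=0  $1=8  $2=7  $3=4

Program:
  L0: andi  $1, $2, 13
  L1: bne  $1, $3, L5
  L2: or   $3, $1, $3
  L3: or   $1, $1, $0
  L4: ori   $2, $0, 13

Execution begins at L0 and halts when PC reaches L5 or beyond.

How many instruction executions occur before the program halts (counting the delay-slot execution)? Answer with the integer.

#0 andi  $1, $2, 13 ; 0/5/7/4
#1 bne  $1, $3, L5 ; 0/5/7/4 ; →target
#2 or   $3, $1, $3 ; 0/5/7/5

3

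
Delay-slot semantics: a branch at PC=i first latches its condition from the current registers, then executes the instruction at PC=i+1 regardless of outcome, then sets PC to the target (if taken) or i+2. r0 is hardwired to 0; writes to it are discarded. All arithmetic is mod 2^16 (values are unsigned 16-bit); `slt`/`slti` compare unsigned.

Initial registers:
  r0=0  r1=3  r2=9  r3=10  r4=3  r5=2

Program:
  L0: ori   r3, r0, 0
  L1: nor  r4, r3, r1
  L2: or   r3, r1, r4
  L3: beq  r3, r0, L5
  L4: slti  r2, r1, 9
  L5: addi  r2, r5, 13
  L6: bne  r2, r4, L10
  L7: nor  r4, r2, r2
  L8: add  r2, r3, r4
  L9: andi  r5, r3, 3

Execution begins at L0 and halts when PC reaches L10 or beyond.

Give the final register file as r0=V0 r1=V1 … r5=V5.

#0 ori   r3, r0, 0 ; 0/3/9/0/3/2
#1 nor  r4, r3, r1 ; 0/3/9/0/65532/2
#2 or   r3, r1, r4 ; 0/3/9/65535/65532/2
#3 beq  r3, r0, L5 ; 0/3/9/65535/65532/2 ; →fallthru
#4 slti  r2, r1, 9 ; 0/3/1/65535/65532/2
#5 addi  r2, r5, 13 ; 0/3/15/65535/65532/2
#6 bne  r2, r4, L10 ; 0/3/15/65535/65532/2 ; →target
#7 nor  r4, r2, r2 ; 0/3/15/65535/65520/2

r0=0 r1=3 r2=15 r3=65535 r4=65520 r5=2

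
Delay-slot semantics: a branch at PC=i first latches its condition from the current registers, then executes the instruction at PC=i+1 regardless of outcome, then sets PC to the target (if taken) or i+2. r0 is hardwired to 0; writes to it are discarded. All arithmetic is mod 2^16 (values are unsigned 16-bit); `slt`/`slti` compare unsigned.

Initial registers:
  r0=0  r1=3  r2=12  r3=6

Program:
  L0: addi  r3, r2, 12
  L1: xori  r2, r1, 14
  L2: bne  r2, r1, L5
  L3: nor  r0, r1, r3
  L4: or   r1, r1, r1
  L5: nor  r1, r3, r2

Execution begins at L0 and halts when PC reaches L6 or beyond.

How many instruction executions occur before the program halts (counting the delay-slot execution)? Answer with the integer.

[0] addi  r3, r2, 12  →  {r0:0, r1:3, r2:12, r3:24}
[1] xori  r2, r1, 14  →  {r0:0, r1:3, r2:13, r3:24}
[2] bne  r2, r1, L5  →  {r0:0, r1:3, r2:13, r3:24}  ⟨branch taken⟩
[3] nor  r0, r1, r3  →  {r0:0, r1:3, r2:13, r3:24}
[5] nor  r1, r3, r2  →  {r0:0, r1:65506, r2:13, r3:24}

5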